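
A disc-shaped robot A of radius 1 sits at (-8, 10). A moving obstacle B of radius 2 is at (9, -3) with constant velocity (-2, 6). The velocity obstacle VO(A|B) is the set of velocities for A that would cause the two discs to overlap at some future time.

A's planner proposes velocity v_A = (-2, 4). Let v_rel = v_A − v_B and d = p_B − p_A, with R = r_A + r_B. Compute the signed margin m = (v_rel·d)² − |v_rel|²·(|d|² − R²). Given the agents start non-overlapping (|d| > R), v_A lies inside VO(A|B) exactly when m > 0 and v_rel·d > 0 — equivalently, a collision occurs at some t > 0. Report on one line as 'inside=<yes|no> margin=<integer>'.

d = (17, -13),  |d|² = 458;  R = 1+2 = 3,  c = 458−3² = 449
v_rel = (0, -2),  |v_rel|² = 4;  v_rel·d = (0)·(17) + (-2)·(-13) = 26
4·t² − 52·t + 449 = 0  ⇒  m = 26² − 4·449 = -1120
m = -1120 < 0,  v_rel·d = 26 > 0  ⇒  outside

inside=no margin=-1120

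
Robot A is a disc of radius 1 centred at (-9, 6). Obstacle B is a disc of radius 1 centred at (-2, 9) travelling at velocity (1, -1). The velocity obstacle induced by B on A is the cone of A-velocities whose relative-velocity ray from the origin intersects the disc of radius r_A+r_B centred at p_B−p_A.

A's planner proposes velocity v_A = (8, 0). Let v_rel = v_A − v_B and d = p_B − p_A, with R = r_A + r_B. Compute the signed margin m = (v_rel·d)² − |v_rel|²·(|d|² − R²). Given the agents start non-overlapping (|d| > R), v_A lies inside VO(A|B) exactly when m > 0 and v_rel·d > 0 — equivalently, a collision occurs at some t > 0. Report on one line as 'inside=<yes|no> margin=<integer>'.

d = (7, 3),  |d|² = 58;  R = 1+1 = 2,  c = 58−2² = 54
v_rel = (7, 1),  |v_rel|² = 50;  v_rel·d = (7)·(7) + (1)·(3) = 52
50·t² − 104·t + 54 = 0  ⇒  m = 52² − 50·54 = 4
m = 4 > 0,  v_rel·d = 52 > 0  ⇒  inside

inside=yes margin=4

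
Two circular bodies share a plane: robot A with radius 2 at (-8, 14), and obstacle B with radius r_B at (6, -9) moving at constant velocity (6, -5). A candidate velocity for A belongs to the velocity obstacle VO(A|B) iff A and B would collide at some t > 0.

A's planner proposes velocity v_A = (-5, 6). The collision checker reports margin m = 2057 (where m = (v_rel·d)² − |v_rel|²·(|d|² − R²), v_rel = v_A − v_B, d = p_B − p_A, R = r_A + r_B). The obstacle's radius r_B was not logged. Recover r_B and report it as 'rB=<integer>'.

m = 2057
d = (14, -23);  v_rel = (-11, 11),  |v_rel|² = 242
v_rel×d = (-11)·(-23) − (11)·(14) = 99
since m = R²·242 − 99²:  R² = (9801 + 2057) / 242 = 49
R = √49 = 7  ⇒  r_B = 7 − 2 = 5

rB=5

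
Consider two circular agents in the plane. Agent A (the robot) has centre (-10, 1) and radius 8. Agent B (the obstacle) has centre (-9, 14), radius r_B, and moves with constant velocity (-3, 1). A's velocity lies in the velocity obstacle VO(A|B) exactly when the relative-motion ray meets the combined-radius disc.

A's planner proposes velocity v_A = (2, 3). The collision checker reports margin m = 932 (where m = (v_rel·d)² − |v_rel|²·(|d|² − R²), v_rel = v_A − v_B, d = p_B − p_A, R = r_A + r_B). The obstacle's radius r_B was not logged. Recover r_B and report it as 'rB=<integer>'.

m = 932
d = (1, 13);  v_rel = (5, 2),  |v_rel|² = 29
v_rel×d = (5)·(13) − (2)·(1) = 63
since m = R²·29 − 63²:  R² = (3969 + 932) / 29 = 169
R = √169 = 13  ⇒  r_B = 13 − 8 = 5

rB=5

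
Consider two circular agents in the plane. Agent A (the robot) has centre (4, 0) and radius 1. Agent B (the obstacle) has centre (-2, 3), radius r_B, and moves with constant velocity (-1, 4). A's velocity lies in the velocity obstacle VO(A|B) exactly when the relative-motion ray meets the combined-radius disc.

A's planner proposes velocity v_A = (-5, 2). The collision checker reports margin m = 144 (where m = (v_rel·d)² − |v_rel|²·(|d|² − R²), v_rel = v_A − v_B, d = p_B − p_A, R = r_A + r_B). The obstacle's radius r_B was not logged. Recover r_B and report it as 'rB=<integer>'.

m = 144
d = (-6, 3);  v_rel = (-4, -2),  |v_rel|² = 20
v_rel×d = (-4)·(3) − (-2)·(-6) = -24
since m = R²·20 − (-24)²:  R² = (576 + 144) / 20 = 36
R = √36 = 6  ⇒  r_B = 6 − 1 = 5

rB=5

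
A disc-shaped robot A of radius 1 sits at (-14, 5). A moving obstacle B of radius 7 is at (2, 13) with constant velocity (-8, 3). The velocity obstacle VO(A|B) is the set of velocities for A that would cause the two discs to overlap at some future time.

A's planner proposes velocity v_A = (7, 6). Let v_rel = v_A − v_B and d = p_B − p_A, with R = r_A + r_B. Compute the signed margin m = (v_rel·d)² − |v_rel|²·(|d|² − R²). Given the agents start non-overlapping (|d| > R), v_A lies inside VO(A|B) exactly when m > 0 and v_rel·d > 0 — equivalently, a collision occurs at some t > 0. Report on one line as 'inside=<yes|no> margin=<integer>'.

d = (16, 8),  |d|² = 320;  R = 1+7 = 8,  c = 320−8² = 256
v_rel = (15, 3),  |v_rel|² = 234;  v_rel·d = (15)·(16) + (3)·(8) = 264
234·t² − 528·t + 256 = 0  ⇒  m = 264² − 234·256 = 9792
m = 9792 > 0,  v_rel·d = 264 > 0  ⇒  inside

inside=yes margin=9792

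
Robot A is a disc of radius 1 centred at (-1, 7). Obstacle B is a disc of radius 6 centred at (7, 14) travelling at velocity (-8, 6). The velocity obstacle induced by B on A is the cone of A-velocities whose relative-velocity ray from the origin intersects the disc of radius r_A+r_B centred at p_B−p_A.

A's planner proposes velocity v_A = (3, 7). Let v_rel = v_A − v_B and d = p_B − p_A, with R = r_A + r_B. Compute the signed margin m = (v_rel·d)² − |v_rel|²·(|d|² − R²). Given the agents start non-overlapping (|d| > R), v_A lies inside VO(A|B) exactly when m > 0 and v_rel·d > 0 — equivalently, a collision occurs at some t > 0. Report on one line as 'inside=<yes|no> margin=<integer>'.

d = (8, 7),  |d|² = 113;  R = 1+6 = 7,  c = 113−7² = 64
v_rel = (11, 1),  |v_rel|² = 122;  v_rel·d = (11)·(8) + (1)·(7) = 95
122·t² − 190·t + 64 = 0  ⇒  m = 95² − 122·64 = 1217
m = 1217 > 0,  v_rel·d = 95 > 0  ⇒  inside

inside=yes margin=1217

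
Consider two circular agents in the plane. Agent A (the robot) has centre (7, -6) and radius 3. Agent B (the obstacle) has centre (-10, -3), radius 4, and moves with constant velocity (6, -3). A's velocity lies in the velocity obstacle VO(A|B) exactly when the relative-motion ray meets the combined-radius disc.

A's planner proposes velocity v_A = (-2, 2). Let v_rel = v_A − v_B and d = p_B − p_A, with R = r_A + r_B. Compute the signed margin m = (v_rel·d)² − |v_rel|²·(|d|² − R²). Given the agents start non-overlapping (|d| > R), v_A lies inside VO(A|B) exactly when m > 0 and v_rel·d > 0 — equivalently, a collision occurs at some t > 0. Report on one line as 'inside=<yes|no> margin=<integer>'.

d = (-17, 3),  |d|² = 298;  R = 3+4 = 7,  c = 298−7² = 249
v_rel = (-8, 5),  |v_rel|² = 89;  v_rel·d = (-8)·(-17) + (5)·(3) = 151
89·t² − 302·t + 249 = 0  ⇒  m = 151² − 89·249 = 640
m = 640 > 0,  v_rel·d = 151 > 0  ⇒  inside

inside=yes margin=640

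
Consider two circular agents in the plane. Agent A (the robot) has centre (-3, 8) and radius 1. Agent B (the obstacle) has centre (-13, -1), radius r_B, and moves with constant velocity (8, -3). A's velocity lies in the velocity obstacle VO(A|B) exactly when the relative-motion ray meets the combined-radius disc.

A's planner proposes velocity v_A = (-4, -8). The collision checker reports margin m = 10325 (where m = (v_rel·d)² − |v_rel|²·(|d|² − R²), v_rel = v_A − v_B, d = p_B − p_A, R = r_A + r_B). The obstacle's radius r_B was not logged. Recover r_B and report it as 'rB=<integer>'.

m = 10325
d = (-10, -9);  v_rel = (-12, -5),  |v_rel|² = 169
v_rel×d = (-12)·(-9) − (-5)·(-10) = 58
since m = R²·169 − 58²:  R² = (3364 + 10325) / 169 = 81
R = √81 = 9  ⇒  r_B = 9 − 1 = 8

rB=8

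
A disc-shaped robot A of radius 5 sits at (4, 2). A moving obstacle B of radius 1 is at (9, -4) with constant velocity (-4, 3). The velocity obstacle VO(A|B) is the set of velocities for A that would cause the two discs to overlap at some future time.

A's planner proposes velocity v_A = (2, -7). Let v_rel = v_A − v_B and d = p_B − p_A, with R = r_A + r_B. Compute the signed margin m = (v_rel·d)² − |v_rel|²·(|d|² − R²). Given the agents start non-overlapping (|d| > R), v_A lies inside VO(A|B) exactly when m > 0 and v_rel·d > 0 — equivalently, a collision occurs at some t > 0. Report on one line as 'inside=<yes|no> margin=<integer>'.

d = (5, -6),  |d|² = 61;  R = 5+1 = 6,  c = 61−6² = 25
v_rel = (6, -10),  |v_rel|² = 136;  v_rel·d = (6)·(5) + (-10)·(-6) = 90
136·t² − 180·t + 25 = 0  ⇒  m = 90² − 136·25 = 4700
m = 4700 > 0,  v_rel·d = 90 > 0  ⇒  inside

inside=yes margin=4700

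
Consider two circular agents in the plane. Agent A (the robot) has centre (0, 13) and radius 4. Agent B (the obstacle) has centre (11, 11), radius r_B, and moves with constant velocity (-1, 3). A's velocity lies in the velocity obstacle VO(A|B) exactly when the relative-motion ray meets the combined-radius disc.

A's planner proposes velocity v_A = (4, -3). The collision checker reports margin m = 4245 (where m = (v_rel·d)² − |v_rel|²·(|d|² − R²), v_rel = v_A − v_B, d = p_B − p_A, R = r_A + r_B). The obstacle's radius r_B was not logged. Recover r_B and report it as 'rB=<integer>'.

m = 4245
d = (11, -2);  v_rel = (5, -6),  |v_rel|² = 61
v_rel×d = (5)·(-2) − (-6)·(11) = 56
since m = R²·61 − 56²:  R² = (3136 + 4245) / 61 = 121
R = √121 = 11  ⇒  r_B = 11 − 4 = 7

rB=7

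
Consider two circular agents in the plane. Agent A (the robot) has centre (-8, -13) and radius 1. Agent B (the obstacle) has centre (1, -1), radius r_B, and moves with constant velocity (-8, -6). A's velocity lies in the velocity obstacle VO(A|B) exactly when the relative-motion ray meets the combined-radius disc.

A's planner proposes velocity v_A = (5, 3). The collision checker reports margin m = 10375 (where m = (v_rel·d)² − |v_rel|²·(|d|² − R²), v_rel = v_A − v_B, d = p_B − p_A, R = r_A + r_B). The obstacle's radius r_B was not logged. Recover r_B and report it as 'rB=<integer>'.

m = 10375
d = (9, 12);  v_rel = (13, 9),  |v_rel|² = 250
v_rel×d = (13)·(12) − (9)·(9) = 75
since m = R²·250 − 75²:  R² = (5625 + 10375) / 250 = 64
R = √64 = 8  ⇒  r_B = 8 − 1 = 7

rB=7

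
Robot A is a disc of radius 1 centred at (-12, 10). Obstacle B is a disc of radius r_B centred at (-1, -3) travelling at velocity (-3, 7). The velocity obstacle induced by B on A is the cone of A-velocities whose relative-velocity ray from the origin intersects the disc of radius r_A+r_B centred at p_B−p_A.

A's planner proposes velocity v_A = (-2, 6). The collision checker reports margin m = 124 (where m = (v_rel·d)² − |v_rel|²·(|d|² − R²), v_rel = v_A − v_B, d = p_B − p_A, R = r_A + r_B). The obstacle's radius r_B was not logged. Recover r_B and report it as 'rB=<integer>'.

m = 124
d = (11, -13);  v_rel = (1, -1),  |v_rel|² = 2
v_rel×d = (1)·(-13) − (-1)·(11) = -2
since m = R²·2 − (-2)²:  R² = (4 + 124) / 2 = 64
R = √64 = 8  ⇒  r_B = 8 − 1 = 7

rB=7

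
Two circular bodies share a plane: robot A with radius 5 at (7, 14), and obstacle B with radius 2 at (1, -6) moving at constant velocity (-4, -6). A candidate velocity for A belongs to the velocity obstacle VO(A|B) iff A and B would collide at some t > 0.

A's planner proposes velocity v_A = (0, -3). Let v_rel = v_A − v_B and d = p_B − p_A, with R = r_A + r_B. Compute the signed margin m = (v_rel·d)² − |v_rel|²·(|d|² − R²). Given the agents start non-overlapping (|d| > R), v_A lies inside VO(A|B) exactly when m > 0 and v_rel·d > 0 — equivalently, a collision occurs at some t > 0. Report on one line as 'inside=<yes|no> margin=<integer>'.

d = (-6, -20),  |d|² = 436;  R = 5+2 = 7,  c = 436−7² = 387
v_rel = (4, 3),  |v_rel|² = 25;  v_rel·d = (4)·(-6) + (3)·(-20) = -84
25·t² + 168·t + 387 = 0  ⇒  m = (-84)² − 25·387 = -2619
m = -2619 < 0,  v_rel·d = -84 < 0  ⇒  outside

inside=no margin=-2619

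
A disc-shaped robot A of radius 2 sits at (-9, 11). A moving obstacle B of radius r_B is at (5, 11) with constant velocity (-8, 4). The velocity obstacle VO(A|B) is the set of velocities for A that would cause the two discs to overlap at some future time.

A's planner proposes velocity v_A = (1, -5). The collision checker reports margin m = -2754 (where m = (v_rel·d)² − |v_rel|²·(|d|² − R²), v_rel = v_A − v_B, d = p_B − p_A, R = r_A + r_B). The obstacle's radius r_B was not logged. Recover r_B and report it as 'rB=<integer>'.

m = -2754
d = (14, 0);  v_rel = (9, -9),  |v_rel|² = 162
v_rel×d = (9)·(0) − (-9)·(14) = 126
since m = R²·162 − 126²:  R² = (15876 + -2754) / 162 = 81
R = √81 = 9  ⇒  r_B = 9 − 2 = 7

rB=7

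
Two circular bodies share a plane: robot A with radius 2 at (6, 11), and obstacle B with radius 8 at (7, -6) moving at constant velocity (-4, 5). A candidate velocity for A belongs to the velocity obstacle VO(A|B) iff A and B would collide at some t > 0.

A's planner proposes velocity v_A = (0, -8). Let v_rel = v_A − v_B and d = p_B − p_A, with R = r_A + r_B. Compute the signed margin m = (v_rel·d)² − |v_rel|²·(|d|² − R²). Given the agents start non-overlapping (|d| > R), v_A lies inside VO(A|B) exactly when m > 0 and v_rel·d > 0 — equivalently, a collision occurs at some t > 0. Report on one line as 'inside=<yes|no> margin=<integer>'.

d = (1, -17),  |d|² = 290;  R = 2+8 = 10,  c = 290−10² = 190
v_rel = (4, -13),  |v_rel|² = 185;  v_rel·d = (4)·(1) + (-13)·(-17) = 225
185·t² − 450·t + 190 = 0  ⇒  m = 225² − 185·190 = 15475
m = 15475 > 0,  v_rel·d = 225 > 0  ⇒  inside

inside=yes margin=15475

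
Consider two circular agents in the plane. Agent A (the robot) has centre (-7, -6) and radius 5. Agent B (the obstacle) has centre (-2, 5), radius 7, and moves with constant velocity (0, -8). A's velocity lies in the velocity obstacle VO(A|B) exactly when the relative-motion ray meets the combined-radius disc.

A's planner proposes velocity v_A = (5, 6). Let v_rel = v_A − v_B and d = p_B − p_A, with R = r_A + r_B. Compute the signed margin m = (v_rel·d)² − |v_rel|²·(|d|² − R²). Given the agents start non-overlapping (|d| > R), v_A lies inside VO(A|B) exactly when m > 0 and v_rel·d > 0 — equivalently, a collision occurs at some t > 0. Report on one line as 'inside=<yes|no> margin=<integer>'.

d = (5, 11),  |d|² = 146;  R = 5+7 = 12,  c = 146−12² = 2
v_rel = (5, 14),  |v_rel|² = 221;  v_rel·d = (5)·(5) + (14)·(11) = 179
221·t² − 358·t + 2 = 0  ⇒  m = 179² − 221·2 = 31599
m = 31599 > 0,  v_rel·d = 179 > 0  ⇒  inside

inside=yes margin=31599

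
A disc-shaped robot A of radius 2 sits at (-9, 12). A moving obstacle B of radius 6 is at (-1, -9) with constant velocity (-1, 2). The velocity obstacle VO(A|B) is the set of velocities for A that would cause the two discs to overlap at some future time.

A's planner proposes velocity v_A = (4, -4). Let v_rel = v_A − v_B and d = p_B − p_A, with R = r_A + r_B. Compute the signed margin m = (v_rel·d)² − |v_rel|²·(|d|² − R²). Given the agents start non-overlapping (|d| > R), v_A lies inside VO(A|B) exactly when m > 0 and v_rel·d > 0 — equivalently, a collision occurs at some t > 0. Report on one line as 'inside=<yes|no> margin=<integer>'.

d = (8, -21),  |d|² = 505;  R = 2+6 = 8,  c = 505−8² = 441
v_rel = (5, -6),  |v_rel|² = 61;  v_rel·d = (5)·(8) + (-6)·(-21) = 166
61·t² − 332·t + 441 = 0  ⇒  m = 166² − 61·441 = 655
m = 655 > 0,  v_rel·d = 166 > 0  ⇒  inside

inside=yes margin=655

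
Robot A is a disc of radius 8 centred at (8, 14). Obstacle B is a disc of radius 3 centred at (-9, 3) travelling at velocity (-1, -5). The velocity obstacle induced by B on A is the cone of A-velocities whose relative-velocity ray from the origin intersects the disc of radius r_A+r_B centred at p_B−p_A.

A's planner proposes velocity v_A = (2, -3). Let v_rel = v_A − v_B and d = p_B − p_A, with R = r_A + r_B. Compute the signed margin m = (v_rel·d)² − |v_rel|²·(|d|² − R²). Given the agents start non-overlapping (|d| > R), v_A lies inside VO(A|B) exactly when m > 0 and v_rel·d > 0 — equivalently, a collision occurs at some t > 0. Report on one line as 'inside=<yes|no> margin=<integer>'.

d = (-17, -11),  |d|² = 410;  R = 8+3 = 11,  c = 410−11² = 289
v_rel = (3, 2),  |v_rel|² = 13;  v_rel·d = (3)·(-17) + (2)·(-11) = -73
13·t² + 146·t + 289 = 0  ⇒  m = (-73)² − 13·289 = 1572
m = 1572 > 0,  v_rel·d = -73 < 0  ⇒  outside

inside=no margin=1572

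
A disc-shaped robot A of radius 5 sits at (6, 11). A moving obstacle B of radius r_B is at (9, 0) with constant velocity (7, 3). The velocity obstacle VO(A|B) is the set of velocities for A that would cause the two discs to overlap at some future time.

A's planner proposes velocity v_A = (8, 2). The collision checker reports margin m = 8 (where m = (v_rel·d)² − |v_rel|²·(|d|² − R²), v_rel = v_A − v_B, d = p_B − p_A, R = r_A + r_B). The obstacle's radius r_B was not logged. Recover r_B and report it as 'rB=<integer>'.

m = 8
d = (3, -11);  v_rel = (1, -1),  |v_rel|² = 2
v_rel×d = (1)·(-11) − (-1)·(3) = -8
since m = R²·2 − (-8)²:  R² = (64 + 8) / 2 = 36
R = √36 = 6  ⇒  r_B = 6 − 5 = 1

rB=1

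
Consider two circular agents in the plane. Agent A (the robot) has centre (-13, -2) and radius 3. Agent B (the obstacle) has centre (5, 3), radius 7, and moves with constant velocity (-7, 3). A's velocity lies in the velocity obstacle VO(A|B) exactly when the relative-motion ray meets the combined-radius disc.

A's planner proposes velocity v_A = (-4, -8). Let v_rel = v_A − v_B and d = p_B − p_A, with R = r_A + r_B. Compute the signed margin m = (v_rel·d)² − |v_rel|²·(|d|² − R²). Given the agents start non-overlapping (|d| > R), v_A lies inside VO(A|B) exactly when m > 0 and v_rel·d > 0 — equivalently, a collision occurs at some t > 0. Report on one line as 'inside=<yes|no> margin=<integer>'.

d = (18, 5),  |d|² = 349;  R = 3+7 = 10,  c = 349−10² = 249
v_rel = (3, -11),  |v_rel|² = 130;  v_rel·d = (3)·(18) + (-11)·(5) = -1
130·t² + 2·t + 249 = 0  ⇒  m = (-1)² − 130·249 = -32369
m = -32369 < 0,  v_rel·d = -1 < 0  ⇒  outside

inside=no margin=-32369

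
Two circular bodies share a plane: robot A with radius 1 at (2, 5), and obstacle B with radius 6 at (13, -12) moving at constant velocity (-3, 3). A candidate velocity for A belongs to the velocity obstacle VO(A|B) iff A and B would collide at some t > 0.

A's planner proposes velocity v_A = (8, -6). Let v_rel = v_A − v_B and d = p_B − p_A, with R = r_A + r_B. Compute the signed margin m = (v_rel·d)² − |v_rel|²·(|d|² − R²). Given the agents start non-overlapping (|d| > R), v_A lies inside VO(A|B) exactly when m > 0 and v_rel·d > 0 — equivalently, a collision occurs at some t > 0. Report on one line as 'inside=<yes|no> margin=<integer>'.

d = (11, -17),  |d|² = 410;  R = 1+6 = 7,  c = 410−7² = 361
v_rel = (11, -9),  |v_rel|² = 202;  v_rel·d = (11)·(11) + (-9)·(-17) = 274
202·t² − 548·t + 361 = 0  ⇒  m = 274² − 202·361 = 2154
m = 2154 > 0,  v_rel·d = 274 > 0  ⇒  inside

inside=yes margin=2154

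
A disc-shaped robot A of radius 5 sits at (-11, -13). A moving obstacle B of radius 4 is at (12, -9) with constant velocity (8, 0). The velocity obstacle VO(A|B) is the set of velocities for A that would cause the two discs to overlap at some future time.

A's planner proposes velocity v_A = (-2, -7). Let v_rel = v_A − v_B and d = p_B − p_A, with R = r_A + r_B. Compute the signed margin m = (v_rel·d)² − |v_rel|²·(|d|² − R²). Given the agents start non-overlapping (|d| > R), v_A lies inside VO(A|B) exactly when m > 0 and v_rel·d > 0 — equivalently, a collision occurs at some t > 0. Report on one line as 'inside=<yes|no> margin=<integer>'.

d = (23, 4),  |d|² = 545;  R = 5+4 = 9,  c = 545−9² = 464
v_rel = (-10, -7),  |v_rel|² = 149;  v_rel·d = (-10)·(23) + (-7)·(4) = -258
149·t² + 516·t + 464 = 0  ⇒  m = (-258)² − 149·464 = -2572
m = -2572 < 0,  v_rel·d = -258 < 0  ⇒  outside

inside=no margin=-2572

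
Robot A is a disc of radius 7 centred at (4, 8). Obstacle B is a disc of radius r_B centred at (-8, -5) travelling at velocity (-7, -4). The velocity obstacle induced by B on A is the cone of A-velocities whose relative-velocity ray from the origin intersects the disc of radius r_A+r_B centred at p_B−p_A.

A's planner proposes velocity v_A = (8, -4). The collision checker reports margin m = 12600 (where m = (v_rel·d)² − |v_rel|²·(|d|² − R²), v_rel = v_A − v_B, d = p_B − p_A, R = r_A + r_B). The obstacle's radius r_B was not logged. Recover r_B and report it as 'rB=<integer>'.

m = 12600
d = (-12, -13);  v_rel = (15, 0),  |v_rel|² = 225
v_rel×d = (15)·(-13) − (0)·(-12) = -195
since m = R²·225 − (-195)²:  R² = (38025 + 12600) / 225 = 225
R = √225 = 15  ⇒  r_B = 15 − 7 = 8

rB=8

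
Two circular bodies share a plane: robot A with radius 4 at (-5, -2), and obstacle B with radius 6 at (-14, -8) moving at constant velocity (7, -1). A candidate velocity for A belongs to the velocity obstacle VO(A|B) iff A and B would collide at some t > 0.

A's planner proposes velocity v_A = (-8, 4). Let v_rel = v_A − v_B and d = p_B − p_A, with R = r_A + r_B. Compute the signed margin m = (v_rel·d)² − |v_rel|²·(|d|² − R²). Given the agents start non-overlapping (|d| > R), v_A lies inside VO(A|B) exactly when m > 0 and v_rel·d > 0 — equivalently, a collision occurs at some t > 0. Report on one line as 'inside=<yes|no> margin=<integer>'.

d = (-9, -6),  |d|² = 117;  R = 4+6 = 10,  c = 117−10² = 17
v_rel = (-15, 5),  |v_rel|² = 250;  v_rel·d = (-15)·(-9) + (5)·(-6) = 105
250·t² − 210·t + 17 = 0  ⇒  m = 105² − 250·17 = 6775
m = 6775 > 0,  v_rel·d = 105 > 0  ⇒  inside

inside=yes margin=6775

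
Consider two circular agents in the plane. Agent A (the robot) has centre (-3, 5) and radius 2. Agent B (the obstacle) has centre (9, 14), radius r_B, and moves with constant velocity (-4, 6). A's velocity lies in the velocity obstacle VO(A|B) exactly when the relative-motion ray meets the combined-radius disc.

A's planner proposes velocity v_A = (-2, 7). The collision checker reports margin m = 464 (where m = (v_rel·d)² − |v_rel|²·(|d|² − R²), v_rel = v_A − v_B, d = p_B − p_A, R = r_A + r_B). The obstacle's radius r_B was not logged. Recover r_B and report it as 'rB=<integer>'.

m = 464
d = (12, 9);  v_rel = (2, 1),  |v_rel|² = 5
v_rel×d = (2)·(9) − (1)·(12) = 6
since m = R²·5 − 6²:  R² = (36 + 464) / 5 = 100
R = √100 = 10  ⇒  r_B = 10 − 2 = 8

rB=8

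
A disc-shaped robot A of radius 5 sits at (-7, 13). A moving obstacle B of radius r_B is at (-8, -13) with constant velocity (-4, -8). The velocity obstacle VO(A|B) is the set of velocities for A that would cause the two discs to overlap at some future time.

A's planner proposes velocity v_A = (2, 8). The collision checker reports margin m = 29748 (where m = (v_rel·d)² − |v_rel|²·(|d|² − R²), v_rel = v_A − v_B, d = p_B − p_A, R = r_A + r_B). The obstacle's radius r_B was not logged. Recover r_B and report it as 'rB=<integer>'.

m = 29748
d = (-1, -26);  v_rel = (6, 16),  |v_rel|² = 292
v_rel×d = (6)·(-26) − (16)·(-1) = -140
since m = R²·292 − (-140)²:  R² = (19600 + 29748) / 292 = 169
R = √169 = 13  ⇒  r_B = 13 − 5 = 8

rB=8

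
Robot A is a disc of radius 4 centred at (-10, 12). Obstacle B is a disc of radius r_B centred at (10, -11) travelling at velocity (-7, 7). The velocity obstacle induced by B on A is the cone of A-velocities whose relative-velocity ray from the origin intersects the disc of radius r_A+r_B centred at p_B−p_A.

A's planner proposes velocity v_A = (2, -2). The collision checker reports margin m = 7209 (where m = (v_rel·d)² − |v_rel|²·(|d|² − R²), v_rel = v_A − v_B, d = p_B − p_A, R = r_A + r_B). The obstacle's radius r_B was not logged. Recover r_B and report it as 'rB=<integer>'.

m = 7209
d = (20, -23);  v_rel = (9, -9),  |v_rel|² = 162
v_rel×d = (9)·(-23) − (-9)·(20) = -27
since m = R²·162 − (-27)²:  R² = (729 + 7209) / 162 = 49
R = √49 = 7  ⇒  r_B = 7 − 4 = 3

rB=3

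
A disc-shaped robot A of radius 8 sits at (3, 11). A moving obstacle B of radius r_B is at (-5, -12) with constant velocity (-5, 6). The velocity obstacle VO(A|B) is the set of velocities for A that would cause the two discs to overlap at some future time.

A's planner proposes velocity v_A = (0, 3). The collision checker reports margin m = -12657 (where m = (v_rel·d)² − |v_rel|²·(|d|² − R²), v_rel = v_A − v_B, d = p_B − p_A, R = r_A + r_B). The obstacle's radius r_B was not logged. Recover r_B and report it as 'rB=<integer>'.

m = -12657
d = (-8, -23);  v_rel = (5, -3),  |v_rel|² = 34
v_rel×d = (5)·(-23) − (-3)·(-8) = -139
since m = R²·34 − (-139)²:  R² = (19321 + -12657) / 34 = 196
R = √196 = 14  ⇒  r_B = 14 − 8 = 6

rB=6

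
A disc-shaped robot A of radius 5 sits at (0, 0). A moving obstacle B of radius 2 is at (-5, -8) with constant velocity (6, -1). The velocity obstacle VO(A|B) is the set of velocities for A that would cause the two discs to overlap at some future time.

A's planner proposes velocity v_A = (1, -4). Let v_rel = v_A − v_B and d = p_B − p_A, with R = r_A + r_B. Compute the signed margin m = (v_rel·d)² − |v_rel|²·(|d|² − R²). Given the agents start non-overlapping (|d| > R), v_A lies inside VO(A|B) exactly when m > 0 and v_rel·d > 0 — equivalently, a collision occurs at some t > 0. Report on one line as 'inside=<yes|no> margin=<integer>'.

d = (-5, -8),  |d|² = 89;  R = 5+2 = 7,  c = 89−7² = 40
v_rel = (-5, -3),  |v_rel|² = 34;  v_rel·d = (-5)·(-5) + (-3)·(-8) = 49
34·t² − 98·t + 40 = 0  ⇒  m = 49² − 34·40 = 1041
m = 1041 > 0,  v_rel·d = 49 > 0  ⇒  inside

inside=yes margin=1041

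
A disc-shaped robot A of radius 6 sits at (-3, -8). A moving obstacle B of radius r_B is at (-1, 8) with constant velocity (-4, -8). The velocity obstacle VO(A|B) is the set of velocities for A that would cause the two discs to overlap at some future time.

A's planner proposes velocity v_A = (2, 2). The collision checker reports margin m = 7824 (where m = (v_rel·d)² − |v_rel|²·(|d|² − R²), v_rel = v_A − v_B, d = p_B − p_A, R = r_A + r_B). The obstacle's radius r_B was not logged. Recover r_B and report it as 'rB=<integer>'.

m = 7824
d = (2, 16);  v_rel = (6, 10),  |v_rel|² = 136
v_rel×d = (6)·(16) − (10)·(2) = 76
since m = R²·136 − 76²:  R² = (5776 + 7824) / 136 = 100
R = √100 = 10  ⇒  r_B = 10 − 6 = 4

rB=4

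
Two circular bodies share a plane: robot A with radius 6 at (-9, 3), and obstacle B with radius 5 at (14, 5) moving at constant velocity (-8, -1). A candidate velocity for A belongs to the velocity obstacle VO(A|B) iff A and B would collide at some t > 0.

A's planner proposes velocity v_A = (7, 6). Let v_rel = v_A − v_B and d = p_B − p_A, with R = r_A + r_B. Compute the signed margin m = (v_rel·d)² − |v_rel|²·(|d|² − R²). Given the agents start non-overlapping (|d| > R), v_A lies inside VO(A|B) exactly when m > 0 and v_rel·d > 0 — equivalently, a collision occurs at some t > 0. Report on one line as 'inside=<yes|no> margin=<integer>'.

d = (23, 2),  |d|² = 533;  R = 6+5 = 11,  c = 533−11² = 412
v_rel = (15, 7),  |v_rel|² = 274;  v_rel·d = (15)·(23) + (7)·(2) = 359
274·t² − 718·t + 412 = 0  ⇒  m = 359² − 274·412 = 15993
m = 15993 > 0,  v_rel·d = 359 > 0  ⇒  inside

inside=yes margin=15993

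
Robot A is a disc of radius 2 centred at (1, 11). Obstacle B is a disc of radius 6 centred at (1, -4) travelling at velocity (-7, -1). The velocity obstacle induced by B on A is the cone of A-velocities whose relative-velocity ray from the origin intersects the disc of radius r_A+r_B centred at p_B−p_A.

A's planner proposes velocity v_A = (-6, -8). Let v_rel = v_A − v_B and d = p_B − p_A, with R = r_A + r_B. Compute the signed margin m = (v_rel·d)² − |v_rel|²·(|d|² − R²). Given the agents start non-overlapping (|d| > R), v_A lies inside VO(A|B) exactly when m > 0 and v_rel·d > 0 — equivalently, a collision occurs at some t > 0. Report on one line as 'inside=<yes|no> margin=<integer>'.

d = (0, -15),  |d|² = 225;  R = 2+6 = 8,  c = 225−8² = 161
v_rel = (1, -7),  |v_rel|² = 50;  v_rel·d = (1)·(0) + (-7)·(-15) = 105
50·t² − 210·t + 161 = 0  ⇒  m = 105² − 50·161 = 2975
m = 2975 > 0,  v_rel·d = 105 > 0  ⇒  inside

inside=yes margin=2975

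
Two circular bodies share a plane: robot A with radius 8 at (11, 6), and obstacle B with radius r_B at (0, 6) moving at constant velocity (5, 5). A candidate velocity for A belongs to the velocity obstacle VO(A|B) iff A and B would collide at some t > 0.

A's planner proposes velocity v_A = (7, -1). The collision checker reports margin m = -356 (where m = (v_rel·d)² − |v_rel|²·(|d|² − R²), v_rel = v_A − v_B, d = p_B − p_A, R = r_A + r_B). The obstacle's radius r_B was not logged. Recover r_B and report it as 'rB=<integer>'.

m = -356
d = (-11, 0);  v_rel = (2, -6),  |v_rel|² = 40
v_rel×d = (2)·(0) − (-6)·(-11) = -66
since m = R²·40 − (-66)²:  R² = (4356 + -356) / 40 = 100
R = √100 = 10  ⇒  r_B = 10 − 8 = 2

rB=2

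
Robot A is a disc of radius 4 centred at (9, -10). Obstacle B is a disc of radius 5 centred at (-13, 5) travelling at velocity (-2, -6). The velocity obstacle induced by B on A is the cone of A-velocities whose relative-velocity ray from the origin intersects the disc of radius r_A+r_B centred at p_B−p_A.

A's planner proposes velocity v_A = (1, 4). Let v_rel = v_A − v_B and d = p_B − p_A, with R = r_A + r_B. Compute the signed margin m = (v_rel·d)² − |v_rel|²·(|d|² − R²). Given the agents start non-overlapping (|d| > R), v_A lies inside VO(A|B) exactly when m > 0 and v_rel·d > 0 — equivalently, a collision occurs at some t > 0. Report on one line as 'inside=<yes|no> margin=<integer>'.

d = (-22, 15),  |d|² = 709;  R = 4+5 = 9,  c = 709−9² = 628
v_rel = (3, 10),  |v_rel|² = 109;  v_rel·d = (3)·(-22) + (10)·(15) = 84
109·t² − 168·t + 628 = 0  ⇒  m = 84² − 109·628 = -61396
m = -61396 < 0,  v_rel·d = 84 > 0  ⇒  outside

inside=no margin=-61396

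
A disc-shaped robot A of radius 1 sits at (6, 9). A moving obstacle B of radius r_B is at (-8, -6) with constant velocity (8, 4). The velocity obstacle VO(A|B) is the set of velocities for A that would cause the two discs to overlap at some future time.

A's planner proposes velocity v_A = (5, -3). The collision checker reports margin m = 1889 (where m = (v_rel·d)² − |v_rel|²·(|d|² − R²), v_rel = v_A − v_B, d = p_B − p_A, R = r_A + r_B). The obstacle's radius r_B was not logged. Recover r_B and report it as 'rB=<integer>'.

m = 1889
d = (-14, -15);  v_rel = (-3, -7),  |v_rel|² = 58
v_rel×d = (-3)·(-15) − (-7)·(-14) = -53
since m = R²·58 − (-53)²:  R² = (2809 + 1889) / 58 = 81
R = √81 = 9  ⇒  r_B = 9 − 1 = 8

rB=8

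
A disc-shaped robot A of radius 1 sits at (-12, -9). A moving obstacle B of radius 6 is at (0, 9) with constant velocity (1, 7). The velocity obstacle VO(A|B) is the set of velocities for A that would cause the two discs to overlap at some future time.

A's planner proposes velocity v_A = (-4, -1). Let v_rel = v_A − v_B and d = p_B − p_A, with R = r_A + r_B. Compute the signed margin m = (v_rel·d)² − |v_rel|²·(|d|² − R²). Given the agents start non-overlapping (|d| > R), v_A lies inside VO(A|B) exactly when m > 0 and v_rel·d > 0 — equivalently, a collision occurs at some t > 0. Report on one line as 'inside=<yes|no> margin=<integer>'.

d = (12, 18),  |d|² = 468;  R = 1+6 = 7,  c = 468−7² = 419
v_rel = (-5, -8),  |v_rel|² = 89;  v_rel·d = (-5)·(12) + (-8)·(18) = -204
89·t² + 408·t + 419 = 0  ⇒  m = (-204)² − 89·419 = 4325
m = 4325 > 0,  v_rel·d = -204 < 0  ⇒  outside

inside=no margin=4325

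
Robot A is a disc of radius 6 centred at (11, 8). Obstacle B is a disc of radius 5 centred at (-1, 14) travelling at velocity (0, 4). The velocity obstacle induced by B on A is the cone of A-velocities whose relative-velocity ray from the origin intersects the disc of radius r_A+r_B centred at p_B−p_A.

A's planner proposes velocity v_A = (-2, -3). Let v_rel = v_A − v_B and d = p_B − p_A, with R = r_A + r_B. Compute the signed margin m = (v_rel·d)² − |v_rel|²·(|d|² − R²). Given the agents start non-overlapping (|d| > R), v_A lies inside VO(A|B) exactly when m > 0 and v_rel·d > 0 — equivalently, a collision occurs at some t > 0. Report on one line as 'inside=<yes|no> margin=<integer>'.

d = (-12, 6),  |d|² = 180;  R = 6+5 = 11,  c = 180−11² = 59
v_rel = (-2, -7),  |v_rel|² = 53;  v_rel·d = (-2)·(-12) + (-7)·(6) = -18
53·t² + 36·t + 59 = 0  ⇒  m = (-18)² − 53·59 = -2803
m = -2803 < 0,  v_rel·d = -18 < 0  ⇒  outside

inside=no margin=-2803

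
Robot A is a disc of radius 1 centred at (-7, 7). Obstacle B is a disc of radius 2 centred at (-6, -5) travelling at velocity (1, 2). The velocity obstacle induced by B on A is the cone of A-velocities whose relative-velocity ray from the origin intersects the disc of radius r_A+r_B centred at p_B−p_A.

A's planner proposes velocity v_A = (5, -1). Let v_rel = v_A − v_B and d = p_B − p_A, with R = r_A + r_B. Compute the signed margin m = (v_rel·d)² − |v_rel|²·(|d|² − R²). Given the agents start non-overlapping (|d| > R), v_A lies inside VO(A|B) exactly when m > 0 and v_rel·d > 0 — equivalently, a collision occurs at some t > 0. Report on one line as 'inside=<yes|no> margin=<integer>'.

d = (1, -12),  |d|² = 145;  R = 1+2 = 3,  c = 145−3² = 136
v_rel = (4, -3),  |v_rel|² = 25;  v_rel·d = (4)·(1) + (-3)·(-12) = 40
25·t² − 80·t + 136 = 0  ⇒  m = 40² − 25·136 = -1800
m = -1800 < 0,  v_rel·d = 40 > 0  ⇒  outside

inside=no margin=-1800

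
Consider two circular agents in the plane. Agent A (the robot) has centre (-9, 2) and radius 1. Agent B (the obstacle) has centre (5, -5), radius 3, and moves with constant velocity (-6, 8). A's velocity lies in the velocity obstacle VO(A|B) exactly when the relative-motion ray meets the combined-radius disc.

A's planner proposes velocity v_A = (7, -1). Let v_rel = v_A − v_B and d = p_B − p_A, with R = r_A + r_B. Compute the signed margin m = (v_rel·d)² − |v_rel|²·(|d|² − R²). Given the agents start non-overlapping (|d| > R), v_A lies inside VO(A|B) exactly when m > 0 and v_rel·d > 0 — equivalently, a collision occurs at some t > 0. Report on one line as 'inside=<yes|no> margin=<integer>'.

d = (14, -7),  |d|² = 245;  R = 1+3 = 4,  c = 245−4² = 229
v_rel = (13, -9),  |v_rel|² = 250;  v_rel·d = (13)·(14) + (-9)·(-7) = 245
250·t² − 490·t + 229 = 0  ⇒  m = 245² − 250·229 = 2775
m = 2775 > 0,  v_rel·d = 245 > 0  ⇒  inside

inside=yes margin=2775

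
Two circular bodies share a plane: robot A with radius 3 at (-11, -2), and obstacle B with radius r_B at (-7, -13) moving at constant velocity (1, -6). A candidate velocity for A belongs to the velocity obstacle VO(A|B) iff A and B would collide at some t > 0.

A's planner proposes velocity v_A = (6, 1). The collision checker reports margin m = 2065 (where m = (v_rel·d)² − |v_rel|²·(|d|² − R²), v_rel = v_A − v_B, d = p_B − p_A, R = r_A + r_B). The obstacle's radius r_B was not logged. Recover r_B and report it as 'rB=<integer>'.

m = 2065
d = (4, -11);  v_rel = (5, 7),  |v_rel|² = 74
v_rel×d = (5)·(-11) − (7)·(4) = -83
since m = R²·74 − (-83)²:  R² = (6889 + 2065) / 74 = 121
R = √121 = 11  ⇒  r_B = 11 − 3 = 8

rB=8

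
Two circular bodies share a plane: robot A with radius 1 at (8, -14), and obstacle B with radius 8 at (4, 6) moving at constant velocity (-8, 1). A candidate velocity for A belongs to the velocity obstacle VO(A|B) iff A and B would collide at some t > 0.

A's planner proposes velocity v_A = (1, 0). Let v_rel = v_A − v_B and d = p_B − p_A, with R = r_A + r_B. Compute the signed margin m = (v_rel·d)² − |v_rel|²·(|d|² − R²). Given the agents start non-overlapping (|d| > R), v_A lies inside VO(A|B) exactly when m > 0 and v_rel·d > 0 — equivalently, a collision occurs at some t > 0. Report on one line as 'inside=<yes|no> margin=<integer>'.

d = (-4, 20),  |d|² = 416;  R = 1+8 = 9,  c = 416−9² = 335
v_rel = (9, -1),  |v_rel|² = 82;  v_rel·d = (9)·(-4) + (-1)·(20) = -56
82·t² + 112·t + 335 = 0  ⇒  m = (-56)² − 82·335 = -24334
m = -24334 < 0,  v_rel·d = -56 < 0  ⇒  outside

inside=no margin=-24334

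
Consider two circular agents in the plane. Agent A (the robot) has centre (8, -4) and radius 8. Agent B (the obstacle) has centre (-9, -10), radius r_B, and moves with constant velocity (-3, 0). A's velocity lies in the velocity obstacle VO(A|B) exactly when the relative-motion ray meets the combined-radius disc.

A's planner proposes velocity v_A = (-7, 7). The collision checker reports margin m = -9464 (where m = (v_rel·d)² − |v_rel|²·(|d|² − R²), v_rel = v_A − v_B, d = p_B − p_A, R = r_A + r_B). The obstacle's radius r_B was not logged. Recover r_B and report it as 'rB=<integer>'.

m = -9464
d = (-17, -6);  v_rel = (-4, 7),  |v_rel|² = 65
v_rel×d = (-4)·(-6) − (7)·(-17) = 143
since m = R²·65 − 143²:  R² = (20449 + -9464) / 65 = 169
R = √169 = 13  ⇒  r_B = 13 − 8 = 5

rB=5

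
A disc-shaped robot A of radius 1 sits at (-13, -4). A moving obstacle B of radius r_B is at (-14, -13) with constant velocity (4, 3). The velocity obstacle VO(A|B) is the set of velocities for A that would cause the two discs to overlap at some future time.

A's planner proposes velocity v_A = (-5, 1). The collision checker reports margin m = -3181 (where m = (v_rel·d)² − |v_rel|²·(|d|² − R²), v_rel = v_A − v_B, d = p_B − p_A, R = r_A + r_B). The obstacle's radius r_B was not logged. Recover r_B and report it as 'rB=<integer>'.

m = -3181
d = (-1, -9);  v_rel = (-9, -2),  |v_rel|² = 85
v_rel×d = (-9)·(-9) − (-2)·(-1) = 79
since m = R²·85 − 79²:  R² = (6241 + -3181) / 85 = 36
R = √36 = 6  ⇒  r_B = 6 − 1 = 5

rB=5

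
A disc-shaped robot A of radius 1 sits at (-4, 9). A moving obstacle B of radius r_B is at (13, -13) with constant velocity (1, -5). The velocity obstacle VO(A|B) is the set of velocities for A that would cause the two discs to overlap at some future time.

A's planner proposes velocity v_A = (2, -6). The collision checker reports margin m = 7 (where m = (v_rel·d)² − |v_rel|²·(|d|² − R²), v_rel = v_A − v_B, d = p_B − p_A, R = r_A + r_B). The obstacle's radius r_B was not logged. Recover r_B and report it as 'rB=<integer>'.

m = 7
d = (17, -22);  v_rel = (1, -1),  |v_rel|² = 2
v_rel×d = (1)·(-22) − (-1)·(17) = -5
since m = R²·2 − (-5)²:  R² = (25 + 7) / 2 = 16
R = √16 = 4  ⇒  r_B = 4 − 1 = 3

rB=3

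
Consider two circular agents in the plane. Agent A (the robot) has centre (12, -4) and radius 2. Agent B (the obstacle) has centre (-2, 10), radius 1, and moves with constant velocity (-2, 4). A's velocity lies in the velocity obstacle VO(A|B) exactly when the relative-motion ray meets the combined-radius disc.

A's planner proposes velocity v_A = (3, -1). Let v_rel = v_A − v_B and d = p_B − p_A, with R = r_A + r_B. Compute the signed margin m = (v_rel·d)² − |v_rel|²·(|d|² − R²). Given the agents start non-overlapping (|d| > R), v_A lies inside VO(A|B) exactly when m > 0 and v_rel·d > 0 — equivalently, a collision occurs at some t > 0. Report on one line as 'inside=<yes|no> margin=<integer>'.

d = (-14, 14),  |d|² = 392;  R = 2+1 = 3,  c = 392−3² = 383
v_rel = (5, -5),  |v_rel|² = 50;  v_rel·d = (5)·(-14) + (-5)·(14) = -140
50·t² + 280·t + 383 = 0  ⇒  m = (-140)² − 50·383 = 450
m = 450 > 0,  v_rel·d = -140 < 0  ⇒  outside

inside=no margin=450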